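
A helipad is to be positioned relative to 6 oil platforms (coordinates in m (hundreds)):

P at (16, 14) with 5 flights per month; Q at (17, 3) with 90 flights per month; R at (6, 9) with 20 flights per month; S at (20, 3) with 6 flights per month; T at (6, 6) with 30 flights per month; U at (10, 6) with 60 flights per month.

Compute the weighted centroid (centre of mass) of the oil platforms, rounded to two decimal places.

The minimiser of Σwᵢ‖p−pᵢ‖² is the weighted centroid p* = (Σwᵢpᵢ)/(Σwᵢ).
Σwᵢ = 211.
Σwᵢxᵢ = 5·16 + 90·17 + 20·6 + 6·20 + 30·6 + 60·10 = 2630.
Σwᵢyᵢ = 5·14 + 90·3 + 20·9 + 6·3 + 30·6 + 60·6 = 1078.
x* = 2630/211 = 12.46, y* = 1078/211 = 5.11.

(12.46, 5.11)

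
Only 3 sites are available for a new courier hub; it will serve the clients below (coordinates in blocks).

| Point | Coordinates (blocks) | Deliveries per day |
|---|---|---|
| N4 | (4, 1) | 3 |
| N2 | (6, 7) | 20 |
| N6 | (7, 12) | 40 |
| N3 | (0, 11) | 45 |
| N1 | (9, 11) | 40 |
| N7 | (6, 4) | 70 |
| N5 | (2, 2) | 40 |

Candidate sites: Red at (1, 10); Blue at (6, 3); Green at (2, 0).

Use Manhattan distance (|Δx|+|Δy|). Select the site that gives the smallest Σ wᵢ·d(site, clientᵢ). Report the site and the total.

Blue, total 1832 blocks

Total weighted distance at each candidate:
  Red (1, 10): total = 2096
  Blue (6, 3): total = 1832
  Green (2, 0): total = 2854
Minimum is at Blue with total 1832 blocks.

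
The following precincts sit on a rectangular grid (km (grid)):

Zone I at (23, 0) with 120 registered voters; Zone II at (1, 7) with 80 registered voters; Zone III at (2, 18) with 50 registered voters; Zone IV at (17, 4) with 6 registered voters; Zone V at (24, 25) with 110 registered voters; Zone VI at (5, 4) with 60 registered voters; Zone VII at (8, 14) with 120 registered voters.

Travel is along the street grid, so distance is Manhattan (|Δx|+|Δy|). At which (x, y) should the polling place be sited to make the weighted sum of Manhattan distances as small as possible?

(8, 14)

Manhattan distance separates: Σwᵢ(|x−xᵢ|+|y−yᵢ|) = Σwᵢ|x−xᵢ| + Σwᵢ|y−yᵢ|, so x and y are optimised independently as 1-D weighted medians.
Total weight W = 546; half = 273.
x-coordinate, sorted with cumulative weight:
  x=1 (Zone II, w=80) cum 80
  x=2 (Zone III, w=50) cum 130
  x=5 (Zone VI, w=60) cum 190
  x=8 (Zone VII, w=120) cum 310  ← median
  x=17 (Zone IV, w=6) cum 316
  x=23 (Zone I, w=120) cum 436
  x=24 (Zone V, w=110) cum 546
⇒ x* = 8
y-coordinate, sorted with cumulative weight:
  y=0 (Zone I, w=120) cum 120
  y=4 (Zone IV, w=6) cum 126
  y=4 (Zone VI, w=60) cum 186
  y=7 (Zone II, w=80) cum 266
  y=14 (Zone VII, w=120) cum 386  ← median
  y=18 (Zone III, w=50) cum 436
  y=25 (Zone V, w=110) cum 546
⇒ y* = 14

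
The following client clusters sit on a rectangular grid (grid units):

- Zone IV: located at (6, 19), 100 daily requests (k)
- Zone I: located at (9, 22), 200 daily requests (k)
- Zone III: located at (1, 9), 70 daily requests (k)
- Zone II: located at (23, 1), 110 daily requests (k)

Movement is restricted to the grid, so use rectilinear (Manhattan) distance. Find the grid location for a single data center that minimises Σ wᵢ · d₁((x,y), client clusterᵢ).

(9, 19)

Manhattan distance separates: Σwᵢ(|x−xᵢ|+|y−yᵢ|) = Σwᵢ|x−xᵢ| + Σwᵢ|y−yᵢ|, so x and y are optimised independently as 1-D weighted medians.
Total weight W = 480; half = 240.
x-coordinate, sorted with cumulative weight:
  x=1 (Zone III, w=70) cum 70
  x=6 (Zone IV, w=100) cum 170
  x=9 (Zone I, w=200) cum 370  ← median
  x=23 (Zone II, w=110) cum 480
⇒ x* = 9
y-coordinate, sorted with cumulative weight:
  y=1 (Zone II, w=110) cum 110
  y=9 (Zone III, w=70) cum 180
  y=19 (Zone IV, w=100) cum 280  ← median
  y=22 (Zone I, w=200) cum 480
⇒ y* = 19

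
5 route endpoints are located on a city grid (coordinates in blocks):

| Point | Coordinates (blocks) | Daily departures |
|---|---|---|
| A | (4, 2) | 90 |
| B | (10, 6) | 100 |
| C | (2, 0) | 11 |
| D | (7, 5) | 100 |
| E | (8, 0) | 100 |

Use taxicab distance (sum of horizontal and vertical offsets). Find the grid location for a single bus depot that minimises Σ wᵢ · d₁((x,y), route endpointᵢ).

Manhattan distance separates: Σwᵢ(|x−xᵢ|+|y−yᵢ|) = Σwᵢ|x−xᵢ| + Σwᵢ|y−yᵢ|, so x and y are optimised independently as 1-D weighted medians.
Total weight W = 401; half = 200.5.
x-coordinate, sorted with cumulative weight:
  x=2 (C, w=11) cum 11
  x=4 (A, w=90) cum 101
  x=7 (D, w=100) cum 201  ← median
  x=8 (E, w=100) cum 301
  x=10 (B, w=100) cum 401
⇒ x* = 7
y-coordinate, sorted with cumulative weight:
  y=0 (C, w=11) cum 11
  y=0 (E, w=100) cum 111
  y=2 (A, w=90) cum 201  ← median
  y=5 (D, w=100) cum 301
  y=6 (B, w=100) cum 401
⇒ y* = 2

(7, 2)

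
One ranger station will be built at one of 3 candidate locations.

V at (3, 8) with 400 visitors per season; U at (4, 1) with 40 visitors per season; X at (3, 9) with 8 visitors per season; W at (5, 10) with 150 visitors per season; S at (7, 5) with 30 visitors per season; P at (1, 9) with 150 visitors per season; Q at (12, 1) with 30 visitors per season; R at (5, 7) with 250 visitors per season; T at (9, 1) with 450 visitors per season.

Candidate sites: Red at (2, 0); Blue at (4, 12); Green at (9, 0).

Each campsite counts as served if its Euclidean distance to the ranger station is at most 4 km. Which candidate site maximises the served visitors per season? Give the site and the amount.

Coverage radius r = 4 km; a point is covered iff (Δx)²+(Δy)² ≤ 4² = 16.
  Red (2, 0): covers {U} → 40
  Blue (4, 12): covers {X, W} → 158
  Green (9, 0): covers {Q, T} → 480
Maximum coverage at Green: 480 visitors per season.

Green, covering 480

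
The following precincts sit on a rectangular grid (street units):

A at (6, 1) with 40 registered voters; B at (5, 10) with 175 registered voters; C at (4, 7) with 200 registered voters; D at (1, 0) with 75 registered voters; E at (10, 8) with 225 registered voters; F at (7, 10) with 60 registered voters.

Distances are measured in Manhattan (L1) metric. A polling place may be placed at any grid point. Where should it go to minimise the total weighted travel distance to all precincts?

Manhattan distance separates: Σwᵢ(|x−xᵢ|+|y−yᵢ|) = Σwᵢ|x−xᵢ| + Σwᵢ|y−yᵢ|, so x and y are optimised independently as 1-D weighted medians.
Total weight W = 775; half = 387.5.
x-coordinate, sorted with cumulative weight:
  x=1 (D, w=75) cum 75
  x=4 (C, w=200) cum 275
  x=5 (B, w=175) cum 450  ← median
  x=6 (A, w=40) cum 490
  x=7 (F, w=60) cum 550
  x=10 (E, w=225) cum 775
⇒ x* = 5
y-coordinate, sorted with cumulative weight:
  y=0 (D, w=75) cum 75
  y=1 (A, w=40) cum 115
  y=7 (C, w=200) cum 315
  y=8 (E, w=225) cum 540  ← median
  y=10 (B, w=175) cum 715
  y=10 (F, w=60) cum 775
⇒ y* = 8

(5, 8)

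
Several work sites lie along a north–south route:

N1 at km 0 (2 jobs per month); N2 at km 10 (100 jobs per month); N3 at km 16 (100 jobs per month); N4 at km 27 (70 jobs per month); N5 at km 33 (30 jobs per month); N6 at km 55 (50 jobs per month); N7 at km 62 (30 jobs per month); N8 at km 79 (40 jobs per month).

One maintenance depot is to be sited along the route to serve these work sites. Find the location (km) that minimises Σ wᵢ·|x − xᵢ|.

x = 27

For a sum of weighted absolute distances on a line, the optimum is the weighted median (not the mean). Total weight W = 422; half-weight = 211.
Sort by position and accumulate weight:
  km 0 (N1, w=2) → cum 2
  km 10 (N2, w=100) → cum 102
  km 16 (N3, w=100) → cum 202
  km 27 (N4, w=70) → cum 272  ≥ 211 → median here
  km 33 (N5, w=30) → cum 302
  km 55 (N6, w=50) → cum 352
  km 62 (N7, w=30) → cum 382
  km 79 (N8, w=40) → cum 422
Optimal location: km 27.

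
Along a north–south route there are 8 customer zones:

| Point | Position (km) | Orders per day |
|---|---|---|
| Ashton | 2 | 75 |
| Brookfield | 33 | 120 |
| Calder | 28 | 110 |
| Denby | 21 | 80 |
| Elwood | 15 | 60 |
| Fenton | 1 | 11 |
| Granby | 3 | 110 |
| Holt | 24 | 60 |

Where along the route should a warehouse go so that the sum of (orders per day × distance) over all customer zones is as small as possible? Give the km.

For a sum of weighted absolute distances on a line, the optimum is the weighted median (not the mean). Total weight W = 626; half-weight = 313.
Sort by position and accumulate weight:
  km 1 (Fenton, w=11) → cum 11
  km 2 (Ashton, w=75) → cum 86
  km 3 (Granby, w=110) → cum 196
  km 15 (Elwood, w=60) → cum 256
  km 21 (Denby, w=80) → cum 336  ≥ 313 → median here
  km 24 (Holt, w=60) → cum 396
  km 28 (Calder, w=110) → cum 506
  km 33 (Brookfield, w=120) → cum 626
Optimal location: km 21.

x = 21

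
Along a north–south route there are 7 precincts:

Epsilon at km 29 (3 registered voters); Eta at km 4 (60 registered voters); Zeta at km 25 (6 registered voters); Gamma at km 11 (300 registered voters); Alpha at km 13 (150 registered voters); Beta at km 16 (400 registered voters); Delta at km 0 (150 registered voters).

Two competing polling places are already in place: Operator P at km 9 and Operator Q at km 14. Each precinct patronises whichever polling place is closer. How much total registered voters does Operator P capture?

The indifferent point is the midpoint (9+14)/2 = 11.5; precincts left of it (closer to Operator P at 9) go to Operator P, those right go to Operator Q.
  Delta at 0 (w=150) → Operator P
  Eta at 4 (w=60) → Operator P
  Gamma at 11 (w=300) → Operator P
  Alpha at 13 (w=150) → Operator Q
  Beta at 16 (w=400) → Operator Q
  Zeta at 25 (w=6) → Operator Q
  Epsilon at 29 (w=3) → Operator Q
Operator P captures 510; Operator Q captures 559.

510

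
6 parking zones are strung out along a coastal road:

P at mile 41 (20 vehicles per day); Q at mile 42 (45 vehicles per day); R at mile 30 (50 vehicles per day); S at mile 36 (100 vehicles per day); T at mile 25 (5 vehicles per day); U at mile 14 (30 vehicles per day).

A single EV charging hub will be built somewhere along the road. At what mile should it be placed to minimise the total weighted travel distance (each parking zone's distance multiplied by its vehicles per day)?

x = 36

For a sum of weighted absolute distances on a line, the optimum is the weighted median (not the mean). Total weight W = 250; half-weight = 125.
Sort by position and accumulate weight:
  mile 14 (U, w=30) → cum 30
  mile 25 (T, w=5) → cum 35
  mile 30 (R, w=50) → cum 85
  mile 36 (S, w=100) → cum 185  ≥ 125 → median here
  mile 41 (P, w=20) → cum 205
  mile 42 (Q, w=45) → cum 250
Optimal location: mile 36.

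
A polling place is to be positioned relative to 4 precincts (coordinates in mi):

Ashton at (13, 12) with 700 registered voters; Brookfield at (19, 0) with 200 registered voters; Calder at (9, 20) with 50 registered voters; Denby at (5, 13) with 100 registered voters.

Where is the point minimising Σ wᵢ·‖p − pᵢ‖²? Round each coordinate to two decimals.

(13.19, 10.19)

The minimiser of Σwᵢ‖p−pᵢ‖² is the weighted centroid p* = (Σwᵢpᵢ)/(Σwᵢ).
Σwᵢ = 1050.
Σwᵢxᵢ = 700·13 + 200·19 + 50·9 + 100·5 = 13850.
Σwᵢyᵢ = 700·12 + 200·0 + 50·20 + 100·13 = 10700.
x* = 13850/1050 = 13.19, y* = 10700/1050 = 10.19.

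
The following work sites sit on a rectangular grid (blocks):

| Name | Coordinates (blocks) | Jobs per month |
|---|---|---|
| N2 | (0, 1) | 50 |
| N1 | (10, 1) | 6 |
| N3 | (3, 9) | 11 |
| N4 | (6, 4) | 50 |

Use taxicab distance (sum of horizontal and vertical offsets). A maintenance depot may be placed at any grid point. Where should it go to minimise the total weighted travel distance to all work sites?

Manhattan distance separates: Σwᵢ(|x−xᵢ|+|y−yᵢ|) = Σwᵢ|x−xᵢ| + Σwᵢ|y−yᵢ|, so x and y are optimised independently as 1-D weighted medians.
Total weight W = 117; half = 58.5.
x-coordinate, sorted with cumulative weight:
  x=0 (N2, w=50) cum 50
  x=3 (N3, w=11) cum 61  ← median
  x=6 (N4, w=50) cum 111
  x=10 (N1, w=6) cum 117
⇒ x* = 3
y-coordinate, sorted with cumulative weight:
  y=1 (N2, w=50) cum 50
  y=1 (N1, w=6) cum 56
  y=4 (N4, w=50) cum 106  ← median
  y=9 (N3, w=11) cum 117
⇒ y* = 4

(3, 4)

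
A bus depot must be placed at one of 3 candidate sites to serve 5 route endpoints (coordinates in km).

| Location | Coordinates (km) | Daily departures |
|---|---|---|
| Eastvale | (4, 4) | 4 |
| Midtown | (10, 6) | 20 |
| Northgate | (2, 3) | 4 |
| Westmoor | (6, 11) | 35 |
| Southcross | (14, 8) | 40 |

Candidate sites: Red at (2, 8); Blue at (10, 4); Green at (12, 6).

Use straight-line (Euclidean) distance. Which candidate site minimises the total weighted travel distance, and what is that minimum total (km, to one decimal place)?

Total weighted distance at each candidate:
  Red (2, 8): total = 857.8
  Blue (10, 4): total = 604.7
  Green (12, 6): total = 501.2
Minimum is at Green with total 501.2 km.

Green, total 501.2 km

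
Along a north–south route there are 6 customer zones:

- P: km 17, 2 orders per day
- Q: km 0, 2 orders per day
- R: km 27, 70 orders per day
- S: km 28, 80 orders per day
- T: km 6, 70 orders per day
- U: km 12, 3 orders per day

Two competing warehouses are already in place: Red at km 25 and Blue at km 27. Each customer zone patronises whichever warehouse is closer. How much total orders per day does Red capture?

77

The indifferent point is the midpoint (25+27)/2 = 26; customer zones left of it (closer to Red at 25) go to Red, those right go to Blue.
  Q at 0 (w=2) → Red
  T at 6 (w=70) → Red
  U at 12 (w=3) → Red
  P at 17 (w=2) → Red
  R at 27 (w=70) → Blue
  S at 28 (w=80) → Blue
Red captures 77; Blue captures 150.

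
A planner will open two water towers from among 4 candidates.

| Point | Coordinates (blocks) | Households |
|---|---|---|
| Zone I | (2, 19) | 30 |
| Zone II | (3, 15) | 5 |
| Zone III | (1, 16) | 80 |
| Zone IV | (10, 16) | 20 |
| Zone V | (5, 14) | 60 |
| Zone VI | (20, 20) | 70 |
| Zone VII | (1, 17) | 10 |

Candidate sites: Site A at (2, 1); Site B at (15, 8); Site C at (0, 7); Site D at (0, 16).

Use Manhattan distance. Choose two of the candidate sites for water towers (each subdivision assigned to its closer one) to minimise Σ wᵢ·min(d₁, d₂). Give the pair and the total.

{Site B, Site D}, total 2080

Evaluate every pair (each demand assigned to the nearer of the two):
  {Site B, Site D}: total = 2080
  {Site A, Site D}: total = 2570
  {Site C, Site D}: total = 2570
  {Site B, Site C}: total = 3555
  {Site A, Site B}: total = 4475
  {Site A, Site C}: total = 4795
Best pair: {Site B, Site D} with total 2080.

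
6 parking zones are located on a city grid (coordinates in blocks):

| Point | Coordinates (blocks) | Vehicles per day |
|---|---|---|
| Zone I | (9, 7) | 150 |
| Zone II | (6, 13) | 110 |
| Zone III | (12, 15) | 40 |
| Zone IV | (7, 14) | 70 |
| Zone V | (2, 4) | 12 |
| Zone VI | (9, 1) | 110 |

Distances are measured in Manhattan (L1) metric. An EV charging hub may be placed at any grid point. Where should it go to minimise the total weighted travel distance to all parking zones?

(9, 7)

Manhattan distance separates: Σwᵢ(|x−xᵢ|+|y−yᵢ|) = Σwᵢ|x−xᵢ| + Σwᵢ|y−yᵢ|, so x and y are optimised independently as 1-D weighted medians.
Total weight W = 492; half = 246.
x-coordinate, sorted with cumulative weight:
  x=2 (Zone V, w=12) cum 12
  x=6 (Zone II, w=110) cum 122
  x=7 (Zone IV, w=70) cum 192
  x=9 (Zone I, w=150) cum 342  ← median
  x=9 (Zone VI, w=110) cum 452
  x=12 (Zone III, w=40) cum 492
⇒ x* = 9
y-coordinate, sorted with cumulative weight:
  y=1 (Zone VI, w=110) cum 110
  y=4 (Zone V, w=12) cum 122
  y=7 (Zone I, w=150) cum 272  ← median
  y=13 (Zone II, w=110) cum 382
  y=14 (Zone IV, w=70) cum 452
  y=15 (Zone III, w=40) cum 492
⇒ y* = 7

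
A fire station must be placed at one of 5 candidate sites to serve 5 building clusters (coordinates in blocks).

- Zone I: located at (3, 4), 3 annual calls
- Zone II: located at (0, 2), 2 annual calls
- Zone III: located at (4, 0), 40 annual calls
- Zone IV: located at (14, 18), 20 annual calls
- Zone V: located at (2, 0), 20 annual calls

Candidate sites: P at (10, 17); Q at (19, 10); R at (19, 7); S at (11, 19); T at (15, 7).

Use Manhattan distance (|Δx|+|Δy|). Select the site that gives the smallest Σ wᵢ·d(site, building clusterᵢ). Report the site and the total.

Total weighted distance at each candidate:
  P (10, 17): total = 1630
  Q (19, 10): total = 1920
  R (19, 7): total = 1785
  S (11, 19): total = 1805
  T (15, 7): total = 1445
Minimum is at T with total 1445 blocks.

T, total 1445 blocks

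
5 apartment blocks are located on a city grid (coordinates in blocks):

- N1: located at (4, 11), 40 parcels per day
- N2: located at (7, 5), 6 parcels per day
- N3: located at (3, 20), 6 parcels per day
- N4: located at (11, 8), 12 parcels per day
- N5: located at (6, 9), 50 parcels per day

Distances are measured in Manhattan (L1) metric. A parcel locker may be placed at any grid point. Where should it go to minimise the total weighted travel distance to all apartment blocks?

Manhattan distance separates: Σwᵢ(|x−xᵢ|+|y−yᵢ|) = Σwᵢ|x−xᵢ| + Σwᵢ|y−yᵢ|, so x and y are optimised independently as 1-D weighted medians.
Total weight W = 114; half = 57.
x-coordinate, sorted with cumulative weight:
  x=3 (N3, w=6) cum 6
  x=4 (N1, w=40) cum 46
  x=6 (N5, w=50) cum 96  ← median
  x=7 (N2, w=6) cum 102
  x=11 (N4, w=12) cum 114
⇒ x* = 6
y-coordinate, sorted with cumulative weight:
  y=5 (N2, w=6) cum 6
  y=8 (N4, w=12) cum 18
  y=9 (N5, w=50) cum 68  ← median
  y=11 (N1, w=40) cum 108
  y=20 (N3, w=6) cum 114
⇒ y* = 9

(6, 9)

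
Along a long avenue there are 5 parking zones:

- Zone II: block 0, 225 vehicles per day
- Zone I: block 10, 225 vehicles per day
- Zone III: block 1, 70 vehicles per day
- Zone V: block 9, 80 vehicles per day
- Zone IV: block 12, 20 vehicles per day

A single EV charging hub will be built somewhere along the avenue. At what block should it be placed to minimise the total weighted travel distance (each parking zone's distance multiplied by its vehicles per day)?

For a sum of weighted absolute distances on a line, the optimum is the weighted median (not the mean). Total weight W = 620; half-weight = 310.
Sort by position and accumulate weight:
  block 0 (Zone II, w=225) → cum 225
  block 1 (Zone III, w=70) → cum 295
  block 9 (Zone V, w=80) → cum 375  ≥ 310 → median here
  block 10 (Zone I, w=225) → cum 600
  block 12 (Zone IV, w=20) → cum 620
Optimal location: block 9.

x = 9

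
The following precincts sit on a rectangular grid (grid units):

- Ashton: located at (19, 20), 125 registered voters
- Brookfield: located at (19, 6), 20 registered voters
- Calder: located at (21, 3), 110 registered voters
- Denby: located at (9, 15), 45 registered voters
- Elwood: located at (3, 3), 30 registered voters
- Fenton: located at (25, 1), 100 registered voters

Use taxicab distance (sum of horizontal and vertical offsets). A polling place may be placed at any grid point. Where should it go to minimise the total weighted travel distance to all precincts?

(19, 3)

Manhattan distance separates: Σwᵢ(|x−xᵢ|+|y−yᵢ|) = Σwᵢ|x−xᵢ| + Σwᵢ|y−yᵢ|, so x and y are optimised independently as 1-D weighted medians.
Total weight W = 430; half = 215.
x-coordinate, sorted with cumulative weight:
  x=3 (Elwood, w=30) cum 30
  x=9 (Denby, w=45) cum 75
  x=19 (Ashton, w=125) cum 200
  x=19 (Brookfield, w=20) cum 220  ← median
  x=21 (Calder, w=110) cum 330
  x=25 (Fenton, w=100) cum 430
⇒ x* = 19
y-coordinate, sorted with cumulative weight:
  y=1 (Fenton, w=100) cum 100
  y=3 (Calder, w=110) cum 210
  y=3 (Elwood, w=30) cum 240  ← median
  y=6 (Brookfield, w=20) cum 260
  y=15 (Denby, w=45) cum 305
  y=20 (Ashton, w=125) cum 430
⇒ y* = 3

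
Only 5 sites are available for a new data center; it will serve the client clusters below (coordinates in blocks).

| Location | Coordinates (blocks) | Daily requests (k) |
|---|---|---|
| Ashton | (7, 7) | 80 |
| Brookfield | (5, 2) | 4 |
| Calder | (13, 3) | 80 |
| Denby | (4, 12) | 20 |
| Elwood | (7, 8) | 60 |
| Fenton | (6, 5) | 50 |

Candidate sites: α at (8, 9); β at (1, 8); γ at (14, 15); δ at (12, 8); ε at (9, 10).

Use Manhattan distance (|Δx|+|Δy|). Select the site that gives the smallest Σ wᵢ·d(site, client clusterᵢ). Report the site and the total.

α, total 1720 blocks

Total weighted distance at each candidate:
  α (8, 9): total = 1720
  β (1, 8): total = 2860
  γ (14, 15): total = 4328
  δ (12, 8): total = 2002
  ε (9, 10): total = 2108
Minimum is at α with total 1720 blocks.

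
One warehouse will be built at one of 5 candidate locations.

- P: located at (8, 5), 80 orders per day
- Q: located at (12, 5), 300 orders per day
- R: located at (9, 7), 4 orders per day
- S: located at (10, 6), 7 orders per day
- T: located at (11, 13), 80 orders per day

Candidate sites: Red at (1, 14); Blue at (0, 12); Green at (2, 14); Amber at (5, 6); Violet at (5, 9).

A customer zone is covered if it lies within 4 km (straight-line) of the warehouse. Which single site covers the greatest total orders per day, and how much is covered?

Coverage radius r = 4 km; a point is covered iff (Δx)²+(Δy)² ≤ 4² = 16.
  Red (1, 14): covers {none} → 0
  Blue (0, 12): covers {none} → 0
  Green (2, 14): covers {none} → 0
  Amber (5, 6): covers {P} → 80
  Violet (5, 9): covers {none} → 0
Maximum coverage at Amber: 80 orders per day.

Amber, covering 80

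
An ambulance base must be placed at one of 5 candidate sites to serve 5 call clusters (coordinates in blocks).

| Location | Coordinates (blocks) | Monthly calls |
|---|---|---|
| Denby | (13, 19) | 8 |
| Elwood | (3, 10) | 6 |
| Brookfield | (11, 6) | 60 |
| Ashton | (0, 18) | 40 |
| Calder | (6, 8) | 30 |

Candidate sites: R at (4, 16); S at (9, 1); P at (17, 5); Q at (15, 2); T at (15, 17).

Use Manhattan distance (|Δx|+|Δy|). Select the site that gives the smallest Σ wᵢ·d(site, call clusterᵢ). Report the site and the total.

R, total 1698 blocks

Total weighted distance at each candidate:
  R (4, 16): total = 1698
  S (9, 1): total = 2026
  P (17, 5): total = 2298
  Q (15, 2): total = 2442
  T (15, 17): total = 2226
Minimum is at R with total 1698 blocks.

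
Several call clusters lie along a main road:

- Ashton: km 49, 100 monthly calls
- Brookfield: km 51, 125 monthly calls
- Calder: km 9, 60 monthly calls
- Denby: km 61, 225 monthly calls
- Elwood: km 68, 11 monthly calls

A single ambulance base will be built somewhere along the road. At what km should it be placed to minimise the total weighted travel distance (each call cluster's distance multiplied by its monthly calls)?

x = 51

For a sum of weighted absolute distances on a line, the optimum is the weighted median (not the mean). Total weight W = 521; half-weight = 260.5.
Sort by position and accumulate weight:
  km 9 (Calder, w=60) → cum 60
  km 49 (Ashton, w=100) → cum 160
  km 51 (Brookfield, w=125) → cum 285  ≥ 260.5 → median here
  km 61 (Denby, w=225) → cum 510
  km 68 (Elwood, w=11) → cum 521
Optimal location: km 51.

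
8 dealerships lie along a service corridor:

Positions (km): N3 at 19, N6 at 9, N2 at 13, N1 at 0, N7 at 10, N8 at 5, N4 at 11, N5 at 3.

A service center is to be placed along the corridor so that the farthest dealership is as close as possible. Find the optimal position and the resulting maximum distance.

location 9.5, max distance 9.5

The 1-center on a line is the midpoint of the two extreme points: leftmost at 0, rightmost at 19.
Optimal location = (0 + 19)/2 = 9.5; maximum distance = (19 − 0)/2 = 9.5.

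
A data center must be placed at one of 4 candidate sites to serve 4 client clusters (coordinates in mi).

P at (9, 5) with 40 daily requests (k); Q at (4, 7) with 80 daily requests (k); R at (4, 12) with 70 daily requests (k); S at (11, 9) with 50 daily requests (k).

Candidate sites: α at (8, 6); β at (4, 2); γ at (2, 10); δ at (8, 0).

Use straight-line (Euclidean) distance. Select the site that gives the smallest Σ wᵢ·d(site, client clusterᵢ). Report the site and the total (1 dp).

α, total 1103.3 mi

Total weighted distance at each candidate:
  α (8, 6): total = 1103.3
  β (4, 2): total = 1828.2
  γ (2, 10): total = 1283.3
  δ (8, 0): total = 2208.7
Minimum is at α with total 1103.3 mi.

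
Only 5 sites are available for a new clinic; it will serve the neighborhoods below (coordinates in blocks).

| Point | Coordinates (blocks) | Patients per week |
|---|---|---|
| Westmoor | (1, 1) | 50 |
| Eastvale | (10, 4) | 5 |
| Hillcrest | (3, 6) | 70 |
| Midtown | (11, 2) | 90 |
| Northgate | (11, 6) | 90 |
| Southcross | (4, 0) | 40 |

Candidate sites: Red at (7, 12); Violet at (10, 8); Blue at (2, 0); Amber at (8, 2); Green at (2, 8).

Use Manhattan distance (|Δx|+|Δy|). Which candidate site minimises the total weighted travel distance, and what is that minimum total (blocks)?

Amber, total 2190 blocks

Total weighted distance at each candidate:
  Red (7, 12): total = 4365
  Violet (10, 8): total = 2910
  Blue (2, 0): total = 3070
  Amber (8, 2): total = 2190
  Green (2, 8): total = 3410
Minimum is at Amber with total 2190 blocks.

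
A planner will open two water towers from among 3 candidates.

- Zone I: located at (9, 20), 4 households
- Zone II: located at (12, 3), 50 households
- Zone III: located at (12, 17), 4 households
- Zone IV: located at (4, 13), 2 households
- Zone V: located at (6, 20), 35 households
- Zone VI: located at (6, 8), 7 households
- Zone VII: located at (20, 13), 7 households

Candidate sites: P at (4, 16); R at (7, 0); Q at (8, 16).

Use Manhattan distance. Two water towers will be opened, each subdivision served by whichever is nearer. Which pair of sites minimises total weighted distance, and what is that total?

Evaluate every pair (each demand assigned to the nearer of the two):
  {R, Q}: total = 832
  {P, R}: total = 884
  {P, Q}: total = 1281
Best pair: {R, Q} with total 832.

{R, Q}, total 832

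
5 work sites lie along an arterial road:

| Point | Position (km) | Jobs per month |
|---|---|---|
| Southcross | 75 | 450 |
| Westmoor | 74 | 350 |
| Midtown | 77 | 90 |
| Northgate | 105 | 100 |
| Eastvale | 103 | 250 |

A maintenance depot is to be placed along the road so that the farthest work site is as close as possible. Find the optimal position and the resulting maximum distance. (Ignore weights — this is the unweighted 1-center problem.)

location 89.5, max distance 15.5

The 1-center on a line is the midpoint of the two extreme points: leftmost at 74, rightmost at 105.
Optimal location = (74 + 105)/2 = 89.5; maximum distance = (105 − 74)/2 = 15.5.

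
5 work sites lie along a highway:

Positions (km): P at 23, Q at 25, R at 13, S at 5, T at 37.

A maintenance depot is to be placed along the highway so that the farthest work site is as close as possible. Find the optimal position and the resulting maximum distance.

The 1-center on a line is the midpoint of the two extreme points: leftmost at 5, rightmost at 37.
Optimal location = (5 + 37)/2 = 21; maximum distance = (37 − 5)/2 = 16.

location 21, max distance 16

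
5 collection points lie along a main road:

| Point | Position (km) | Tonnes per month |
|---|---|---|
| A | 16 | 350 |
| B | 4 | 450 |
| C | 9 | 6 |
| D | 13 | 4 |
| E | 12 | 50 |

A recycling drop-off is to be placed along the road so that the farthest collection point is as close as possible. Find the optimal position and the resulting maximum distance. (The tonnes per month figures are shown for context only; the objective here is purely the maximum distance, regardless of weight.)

location 10, max distance 6

The 1-center on a line is the midpoint of the two extreme points: leftmost at 4, rightmost at 16.
Optimal location = (4 + 16)/2 = 10; maximum distance = (16 − 4)/2 = 6.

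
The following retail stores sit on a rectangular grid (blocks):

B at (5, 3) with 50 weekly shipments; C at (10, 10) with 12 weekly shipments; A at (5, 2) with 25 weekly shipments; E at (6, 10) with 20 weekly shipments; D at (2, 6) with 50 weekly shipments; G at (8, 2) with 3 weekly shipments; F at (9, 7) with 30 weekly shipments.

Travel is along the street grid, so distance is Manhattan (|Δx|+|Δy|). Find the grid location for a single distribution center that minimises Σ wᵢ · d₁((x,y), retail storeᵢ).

Manhattan distance separates: Σwᵢ(|x−xᵢ|+|y−yᵢ|) = Σwᵢ|x−xᵢ| + Σwᵢ|y−yᵢ|, so x and y are optimised independently as 1-D weighted medians.
Total weight W = 190; half = 95.
x-coordinate, sorted with cumulative weight:
  x=2 (D, w=50) cum 50
  x=5 (B, w=50) cum 100  ← median
  x=5 (A, w=25) cum 125
  x=6 (E, w=20) cum 145
  x=8 (G, w=3) cum 148
  x=9 (F, w=30) cum 178
  x=10 (C, w=12) cum 190
⇒ x* = 5
y-coordinate, sorted with cumulative weight:
  y=2 (A, w=25) cum 25
  y=2 (G, w=3) cum 28
  y=3 (B, w=50) cum 78
  y=6 (D, w=50) cum 128  ← median
  y=7 (F, w=30) cum 158
  y=10 (C, w=12) cum 170
  y=10 (E, w=20) cum 190
⇒ y* = 6

(5, 6)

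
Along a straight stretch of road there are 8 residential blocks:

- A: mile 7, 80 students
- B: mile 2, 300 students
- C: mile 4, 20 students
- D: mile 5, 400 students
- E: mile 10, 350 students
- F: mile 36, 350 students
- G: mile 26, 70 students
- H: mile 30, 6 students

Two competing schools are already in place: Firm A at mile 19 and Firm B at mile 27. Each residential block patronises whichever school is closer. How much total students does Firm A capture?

1150

The indifferent point is the midpoint (19+27)/2 = 23; residential blocks left of it (closer to Firm A at 19) go to Firm A, those right go to Firm B.
  B at 2 (w=300) → Firm A
  C at 4 (w=20) → Firm A
  D at 5 (w=400) → Firm A
  A at 7 (w=80) → Firm A
  E at 10 (w=350) → Firm A
  G at 26 (w=70) → Firm B
  H at 30 (w=6) → Firm B
  F at 36 (w=350) → Firm B
Firm A captures 1150; Firm B captures 426.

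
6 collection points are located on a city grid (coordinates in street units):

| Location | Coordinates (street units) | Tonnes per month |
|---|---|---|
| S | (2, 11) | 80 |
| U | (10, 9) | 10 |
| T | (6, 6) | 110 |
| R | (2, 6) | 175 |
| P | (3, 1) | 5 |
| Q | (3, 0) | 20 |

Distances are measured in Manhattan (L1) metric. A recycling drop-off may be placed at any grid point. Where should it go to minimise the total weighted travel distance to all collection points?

Manhattan distance separates: Σwᵢ(|x−xᵢ|+|y−yᵢ|) = Σwᵢ|x−xᵢ| + Σwᵢ|y−yᵢ|, so x and y are optimised independently as 1-D weighted medians.
Total weight W = 400; half = 200.
x-coordinate, sorted with cumulative weight:
  x=2 (S, w=80) cum 80
  x=2 (R, w=175) cum 255  ← median
  x=3 (P, w=5) cum 260
  x=3 (Q, w=20) cum 280
  x=6 (T, w=110) cum 390
  x=10 (U, w=10) cum 400
⇒ x* = 2
y-coordinate, sorted with cumulative weight:
  y=0 (Q, w=20) cum 20
  y=1 (P, w=5) cum 25
  y=6 (T, w=110) cum 135
  y=6 (R, w=175) cum 310  ← median
  y=9 (U, w=10) cum 320
  y=11 (S, w=80) cum 400
⇒ y* = 6

(2, 6)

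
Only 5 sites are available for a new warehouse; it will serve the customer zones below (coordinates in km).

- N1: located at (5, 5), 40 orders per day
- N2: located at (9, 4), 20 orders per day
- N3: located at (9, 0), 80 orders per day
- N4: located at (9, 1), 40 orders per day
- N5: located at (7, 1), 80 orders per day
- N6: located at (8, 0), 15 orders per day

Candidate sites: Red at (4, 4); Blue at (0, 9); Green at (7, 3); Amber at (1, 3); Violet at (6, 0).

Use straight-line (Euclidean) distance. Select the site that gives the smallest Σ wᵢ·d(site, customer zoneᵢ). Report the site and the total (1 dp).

Green, total 766.9 km

Total weighted distance at each candidate:
  Red (4, 4): total = 1326.3
  Blue (0, 9): total = 2993.0
  Green (7, 3): total = 766.9
  Amber (1, 3): total = 1973.7
  Violet (6, 0): total = 813.6
Minimum is at Green with total 766.9 km.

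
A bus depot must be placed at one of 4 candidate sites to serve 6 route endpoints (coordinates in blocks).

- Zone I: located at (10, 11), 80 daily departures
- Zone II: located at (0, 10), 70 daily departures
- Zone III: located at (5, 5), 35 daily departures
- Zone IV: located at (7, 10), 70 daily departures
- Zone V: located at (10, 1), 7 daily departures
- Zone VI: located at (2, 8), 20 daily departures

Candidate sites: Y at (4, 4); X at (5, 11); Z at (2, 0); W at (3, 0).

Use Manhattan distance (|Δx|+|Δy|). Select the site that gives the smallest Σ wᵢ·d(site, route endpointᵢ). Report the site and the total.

Total weighted distance at each candidate:
  Y (4, 4): total = 2623
  X (5, 11): total = 1465
  Z (2, 0): total = 3913
  W (3, 0): total = 3811
Minimum is at X with total 1465 blocks.

X, total 1465 blocks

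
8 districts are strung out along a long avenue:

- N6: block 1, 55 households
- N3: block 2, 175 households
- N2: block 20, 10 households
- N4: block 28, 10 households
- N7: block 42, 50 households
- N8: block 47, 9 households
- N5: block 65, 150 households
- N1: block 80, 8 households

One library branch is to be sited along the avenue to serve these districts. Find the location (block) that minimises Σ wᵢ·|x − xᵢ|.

For a sum of weighted absolute distances on a line, the optimum is the weighted median (not the mean). Total weight W = 467; half-weight = 233.5.
Sort by position and accumulate weight:
  block 1 (N6, w=55) → cum 55
  block 2 (N3, w=175) → cum 230
  block 20 (N2, w=10) → cum 240  ≥ 233.5 → median here
  block 28 (N4, w=10) → cum 250
  block 42 (N7, w=50) → cum 300
  block 47 (N8, w=9) → cum 309
  block 65 (N5, w=150) → cum 459
  block 80 (N1, w=8) → cum 467
Optimal location: block 20.

x = 20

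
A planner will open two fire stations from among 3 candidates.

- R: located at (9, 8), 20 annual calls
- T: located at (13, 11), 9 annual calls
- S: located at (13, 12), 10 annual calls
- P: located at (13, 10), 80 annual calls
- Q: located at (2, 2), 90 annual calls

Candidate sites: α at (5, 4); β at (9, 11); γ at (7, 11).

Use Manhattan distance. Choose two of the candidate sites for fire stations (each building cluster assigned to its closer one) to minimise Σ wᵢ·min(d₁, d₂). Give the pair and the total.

{α, β}, total 996

Evaluate every pair (each demand assigned to the nearer of the two):
  {α, β}: total = 996
  {α, γ}: total = 1234
  {β, γ}: total = 1806
Best pair: {α, β} with total 996.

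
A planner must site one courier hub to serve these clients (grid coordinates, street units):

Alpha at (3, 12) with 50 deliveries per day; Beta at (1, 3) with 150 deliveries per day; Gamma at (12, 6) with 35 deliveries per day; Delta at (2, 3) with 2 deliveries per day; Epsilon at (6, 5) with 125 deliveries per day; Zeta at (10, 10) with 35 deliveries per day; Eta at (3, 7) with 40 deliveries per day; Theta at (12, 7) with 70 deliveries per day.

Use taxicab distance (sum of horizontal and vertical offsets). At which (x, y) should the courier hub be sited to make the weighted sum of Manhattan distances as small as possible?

(6, 5)

Manhattan distance separates: Σwᵢ(|x−xᵢ|+|y−yᵢ|) = Σwᵢ|x−xᵢ| + Σwᵢ|y−yᵢ|, so x and y are optimised independently as 1-D weighted medians.
Total weight W = 507; half = 253.5.
x-coordinate, sorted with cumulative weight:
  x=1 (Beta, w=150) cum 150
  x=2 (Delta, w=2) cum 152
  x=3 (Alpha, w=50) cum 202
  x=3 (Eta, w=40) cum 242
  x=6 (Epsilon, w=125) cum 367  ← median
  x=10 (Zeta, w=35) cum 402
  x=12 (Gamma, w=35) cum 437
  x=12 (Theta, w=70) cum 507
⇒ x* = 6
y-coordinate, sorted with cumulative weight:
  y=3 (Beta, w=150) cum 150
  y=3 (Delta, w=2) cum 152
  y=5 (Epsilon, w=125) cum 277  ← median
  y=6 (Gamma, w=35) cum 312
  y=7 (Eta, w=40) cum 352
  y=7 (Theta, w=70) cum 422
  y=10 (Zeta, w=35) cum 457
  y=12 (Alpha, w=50) cum 507
⇒ y* = 5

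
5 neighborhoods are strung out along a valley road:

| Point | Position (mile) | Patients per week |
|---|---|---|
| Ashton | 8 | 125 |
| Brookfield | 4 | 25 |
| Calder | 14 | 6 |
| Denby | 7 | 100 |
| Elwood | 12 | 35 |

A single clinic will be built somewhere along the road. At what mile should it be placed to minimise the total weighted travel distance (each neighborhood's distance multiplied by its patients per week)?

For a sum of weighted absolute distances on a line, the optimum is the weighted median (not the mean). Total weight W = 291; half-weight = 145.5.
Sort by position and accumulate weight:
  mile 4 (Brookfield, w=25) → cum 25
  mile 7 (Denby, w=100) → cum 125
  mile 8 (Ashton, w=125) → cum 250  ≥ 145.5 → median here
  mile 12 (Elwood, w=35) → cum 285
  mile 14 (Calder, w=6) → cum 291
Optimal location: mile 8.

x = 8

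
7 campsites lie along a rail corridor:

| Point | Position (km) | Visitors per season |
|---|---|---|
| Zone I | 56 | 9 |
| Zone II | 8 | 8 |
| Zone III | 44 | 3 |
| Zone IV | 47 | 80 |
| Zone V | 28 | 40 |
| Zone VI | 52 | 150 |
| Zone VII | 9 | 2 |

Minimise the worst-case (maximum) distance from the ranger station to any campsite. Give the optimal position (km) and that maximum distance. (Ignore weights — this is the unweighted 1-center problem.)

The 1-center on a line is the midpoint of the two extreme points: leftmost at 8, rightmost at 56.
Optimal location = (8 + 56)/2 = 32; maximum distance = (56 − 8)/2 = 24.

location 32, max distance 24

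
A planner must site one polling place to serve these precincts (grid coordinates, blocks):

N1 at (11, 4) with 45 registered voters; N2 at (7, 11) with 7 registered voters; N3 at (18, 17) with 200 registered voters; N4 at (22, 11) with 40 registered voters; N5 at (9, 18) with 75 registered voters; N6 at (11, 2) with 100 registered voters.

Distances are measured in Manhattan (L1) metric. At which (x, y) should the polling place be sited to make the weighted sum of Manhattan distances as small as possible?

(18, 17)

Manhattan distance separates: Σwᵢ(|x−xᵢ|+|y−yᵢ|) = Σwᵢ|x−xᵢ| + Σwᵢ|y−yᵢ|, so x and y are optimised independently as 1-D weighted medians.
Total weight W = 467; half = 233.5.
x-coordinate, sorted with cumulative weight:
  x=7 (N2, w=7) cum 7
  x=9 (N5, w=75) cum 82
  x=11 (N1, w=45) cum 127
  x=11 (N6, w=100) cum 227
  x=18 (N3, w=200) cum 427  ← median
  x=22 (N4, w=40) cum 467
⇒ x* = 18
y-coordinate, sorted with cumulative weight:
  y=2 (N6, w=100) cum 100
  y=4 (N1, w=45) cum 145
  y=11 (N2, w=7) cum 152
  y=11 (N4, w=40) cum 192
  y=17 (N3, w=200) cum 392  ← median
  y=18 (N5, w=75) cum 467
⇒ y* = 17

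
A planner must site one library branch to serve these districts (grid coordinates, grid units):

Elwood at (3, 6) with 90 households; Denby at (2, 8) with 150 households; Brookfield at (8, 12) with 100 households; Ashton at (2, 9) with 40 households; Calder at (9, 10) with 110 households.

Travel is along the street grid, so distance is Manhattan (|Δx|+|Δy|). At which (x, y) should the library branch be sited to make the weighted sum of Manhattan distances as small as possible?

Manhattan distance separates: Σwᵢ(|x−xᵢ|+|y−yᵢ|) = Σwᵢ|x−xᵢ| + Σwᵢ|y−yᵢ|, so x and y are optimised independently as 1-D weighted medians.
Total weight W = 490; half = 245.
x-coordinate, sorted with cumulative weight:
  x=2 (Denby, w=150) cum 150
  x=2 (Ashton, w=40) cum 190
  x=3 (Elwood, w=90) cum 280  ← median
  x=8 (Brookfield, w=100) cum 380
  x=9 (Calder, w=110) cum 490
⇒ x* = 3
y-coordinate, sorted with cumulative weight:
  y=6 (Elwood, w=90) cum 90
  y=8 (Denby, w=150) cum 240
  y=9 (Ashton, w=40) cum 280  ← median
  y=10 (Calder, w=110) cum 390
  y=12 (Brookfield, w=100) cum 490
⇒ y* = 9

(3, 9)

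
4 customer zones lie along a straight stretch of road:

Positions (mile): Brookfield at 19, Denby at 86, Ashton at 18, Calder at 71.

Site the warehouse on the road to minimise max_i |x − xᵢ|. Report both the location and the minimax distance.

The 1-center on a line is the midpoint of the two extreme points: leftmost at 18, rightmost at 86.
Optimal location = (18 + 86)/2 = 52; maximum distance = (86 − 18)/2 = 34.

location 52, max distance 34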